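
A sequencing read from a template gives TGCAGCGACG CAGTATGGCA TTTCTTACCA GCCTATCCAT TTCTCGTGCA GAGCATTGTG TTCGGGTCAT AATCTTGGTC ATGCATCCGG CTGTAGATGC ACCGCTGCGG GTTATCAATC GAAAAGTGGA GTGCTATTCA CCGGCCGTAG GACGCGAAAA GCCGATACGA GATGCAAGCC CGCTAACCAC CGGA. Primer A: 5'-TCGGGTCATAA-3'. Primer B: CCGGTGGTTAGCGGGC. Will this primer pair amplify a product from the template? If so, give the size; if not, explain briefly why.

Primer A (TCGGGTCATAA) matches the top strand at positions 62–72; it acts as a forward primer.
Primer B's reverse complement is GCCCGCTAACCACCGG, matching the top strand at positions 178–193; it acts as a reverse primer.
The 3' ends face each other across positions 62–193, giving a 132 bp product.

Yes — a 132 bp product.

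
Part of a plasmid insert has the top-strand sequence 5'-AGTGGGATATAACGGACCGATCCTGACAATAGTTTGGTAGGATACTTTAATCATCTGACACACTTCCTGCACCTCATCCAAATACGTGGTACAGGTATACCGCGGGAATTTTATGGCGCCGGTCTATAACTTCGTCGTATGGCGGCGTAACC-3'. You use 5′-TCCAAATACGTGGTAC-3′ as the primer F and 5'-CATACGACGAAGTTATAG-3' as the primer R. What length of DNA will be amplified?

Scanning the template, TCCAAATACGTGGTAC occurs at positions 77–92; this primer anneals to the bottom strand there with its 3' end pointing downstream.
Reverse complement of the reverse primer: CTATAACTTCGTCGTATG. This occurs on the top strand at positions 124–141.
The product runs from position 77 to position 141, so its length is 141 − 77 + 1 = 65 bp.

65 bp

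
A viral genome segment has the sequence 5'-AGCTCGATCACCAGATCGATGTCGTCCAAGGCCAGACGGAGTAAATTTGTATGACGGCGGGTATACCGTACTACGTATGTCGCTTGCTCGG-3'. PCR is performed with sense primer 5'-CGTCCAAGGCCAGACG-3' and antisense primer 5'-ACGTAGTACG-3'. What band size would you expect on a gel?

54 bp

Scanning the template, CGTCCAAGGCCAGACG occurs at positions 23–38; this primer anneals to the bottom strand there with its 3' end pointing downstream.
The reverse primer's reverse complement is CGTACTACGT, which matches the template at positions 67–76.
The product runs from position 23 to position 76, so its length is 76 − 23 + 1 = 54 bp.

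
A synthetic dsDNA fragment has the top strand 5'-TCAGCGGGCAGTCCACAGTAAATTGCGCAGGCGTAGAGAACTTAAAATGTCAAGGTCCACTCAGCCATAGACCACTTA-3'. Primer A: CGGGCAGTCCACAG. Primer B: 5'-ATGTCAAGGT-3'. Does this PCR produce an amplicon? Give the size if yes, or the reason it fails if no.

No product — both primers anneal to the same strand and extend in the same direction.

Primer A (CGGGCAGTCCACAG) matches the top strand at positions 5–18 (3' end points downstream).
Primer B (ATGTCAAGGT) also matches the top strand directly, at positions 47–56 — its reverse complement ACCTTGACAT is not present.
Both primers anneal to the bottom strand with 3' ends pointing the same way, so neither can prime synthesis back toward the other.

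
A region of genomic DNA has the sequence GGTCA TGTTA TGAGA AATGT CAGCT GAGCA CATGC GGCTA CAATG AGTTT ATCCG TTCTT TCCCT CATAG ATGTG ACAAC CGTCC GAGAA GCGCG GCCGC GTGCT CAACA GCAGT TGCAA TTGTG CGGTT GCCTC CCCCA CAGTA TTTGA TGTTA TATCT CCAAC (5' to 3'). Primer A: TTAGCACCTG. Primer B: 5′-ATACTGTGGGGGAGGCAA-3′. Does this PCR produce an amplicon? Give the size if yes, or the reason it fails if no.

No product — primer A has no binding site in the template.

Primer A (TTAGCACCTG) does not match the top strand, and its reverse complement CAGGTGCTAA does not match either.
With no annealing site for primer A, no amplification occurs.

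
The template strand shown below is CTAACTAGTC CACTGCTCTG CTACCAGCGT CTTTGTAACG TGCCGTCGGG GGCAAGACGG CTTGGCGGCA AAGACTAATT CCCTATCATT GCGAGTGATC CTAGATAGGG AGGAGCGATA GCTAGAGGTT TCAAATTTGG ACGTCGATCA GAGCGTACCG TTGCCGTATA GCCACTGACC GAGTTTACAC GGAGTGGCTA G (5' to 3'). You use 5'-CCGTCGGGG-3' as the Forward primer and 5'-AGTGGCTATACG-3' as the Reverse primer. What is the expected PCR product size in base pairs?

134 bp

The forward primer matches the template at positions 43–51.
Taking the reverse complement of AGTGGCTATACG gives CGTATAGCCACT, found at positions 165–176 on the template; the primer anneals here to the top strand with its 3' end pointing upstream.
Product length = (reverse-primer end) − (forward-primer start) + 1 = 176 − 43 + 1 = 134 bp.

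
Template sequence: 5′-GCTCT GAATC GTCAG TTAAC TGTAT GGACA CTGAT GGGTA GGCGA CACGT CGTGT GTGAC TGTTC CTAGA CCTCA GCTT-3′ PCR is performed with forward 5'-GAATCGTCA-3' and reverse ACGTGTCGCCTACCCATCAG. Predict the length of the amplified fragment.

Forward primer GAATCGTCA is found on the top strand at positions 6–14.
Reverse complement of the reverse primer: CTGATGGGTAGGCGACACGT. This occurs on the top strand at positions 31–50.
The product runs from position 6 to position 50, so its length is 50 − 6 + 1 = 45 bp.

45 bp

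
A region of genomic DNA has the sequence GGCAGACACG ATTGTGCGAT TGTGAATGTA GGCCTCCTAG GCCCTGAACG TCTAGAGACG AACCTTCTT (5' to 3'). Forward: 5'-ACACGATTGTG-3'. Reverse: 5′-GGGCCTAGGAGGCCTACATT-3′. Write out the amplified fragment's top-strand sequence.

The forward primer matches the template at positions 6–16.
Reverse complement of the reverse primer: AATGTAGGCCTCCTAGGCCC. This occurs on the top strand at positions 25–44.
The product is the template from position 6 through 44 (39 bp).

5'-ACACGATTGTGCGATTGTGAATGTAGGCCTCCTAGGCCC-3'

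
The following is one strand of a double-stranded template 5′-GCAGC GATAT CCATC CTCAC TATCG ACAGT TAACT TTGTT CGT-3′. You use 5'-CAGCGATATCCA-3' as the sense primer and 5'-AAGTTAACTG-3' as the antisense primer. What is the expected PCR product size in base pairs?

The forward primer matches the template at positions 2–13.
Reverse complement of the reverse primer: CAGTTAACTT. This occurs on the top strand at positions 27–36.
Amplicon spans positions 2–36: 35 bp.

35 bp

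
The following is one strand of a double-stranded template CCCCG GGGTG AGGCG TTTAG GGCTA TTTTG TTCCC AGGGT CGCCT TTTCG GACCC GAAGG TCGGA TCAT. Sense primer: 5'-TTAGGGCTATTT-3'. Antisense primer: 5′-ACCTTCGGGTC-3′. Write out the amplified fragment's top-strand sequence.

5'-TTAGGGCTATTTTGTTCCCAGGGTCGCCTTTTCGGACCCGAAGGT-3'

The forward primer matches the template at positions 17–28.
The reverse primer's reverse complement is GACCCGAAGGT, which matches the template at positions 51–61.
The product is the template from position 17 through 61 (45 bp).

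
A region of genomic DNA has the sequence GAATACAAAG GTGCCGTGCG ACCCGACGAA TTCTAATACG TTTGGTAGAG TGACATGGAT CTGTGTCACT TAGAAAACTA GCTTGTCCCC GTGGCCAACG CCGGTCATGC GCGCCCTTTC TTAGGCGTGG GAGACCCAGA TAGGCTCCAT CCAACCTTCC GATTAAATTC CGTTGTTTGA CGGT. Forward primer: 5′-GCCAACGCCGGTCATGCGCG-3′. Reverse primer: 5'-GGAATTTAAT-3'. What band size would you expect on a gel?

78 bp

Forward primer GCCAACGCCGGTCATGCGCG is found on the top strand at positions 94–113.
Taking the reverse complement of GGAATTTAAT gives ATTAAATTCC, found at positions 162–171 on the template; the primer anneals here to the top strand with its 3' end pointing upstream.
Product length = (reverse-primer end) − (forward-primer start) + 1 = 171 − 94 + 1 = 78 bp.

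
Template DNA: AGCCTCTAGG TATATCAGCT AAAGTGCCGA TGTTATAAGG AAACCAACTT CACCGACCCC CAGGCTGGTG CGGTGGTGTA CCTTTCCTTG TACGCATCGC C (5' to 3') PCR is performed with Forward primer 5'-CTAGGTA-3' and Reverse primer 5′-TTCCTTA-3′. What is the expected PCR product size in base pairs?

37 bp

Forward primer CTAGGTA is found on the top strand at positions 6–12.
Reverse complement of the reverse primer: TAAGGAA. This occurs on the top strand at positions 36–42.
The product runs from position 6 to position 42, so its length is 42 − 6 + 1 = 37 bp.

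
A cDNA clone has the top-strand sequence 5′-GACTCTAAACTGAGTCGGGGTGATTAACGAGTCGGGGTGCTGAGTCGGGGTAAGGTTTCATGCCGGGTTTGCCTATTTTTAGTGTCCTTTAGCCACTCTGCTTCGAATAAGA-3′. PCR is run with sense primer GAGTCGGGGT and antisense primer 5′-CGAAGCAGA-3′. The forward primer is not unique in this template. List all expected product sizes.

94 bp, 77 bp, 64 bp

The forward primer GAGTCGGGGT matches the top strand at positions 12–21, 29–38, 42–51.
The reverse primer's reverse complement is TCTGCTTCG, matching at positions 97–105.
Each forward site pairs with the reverse site to give a product ending at position 105: sizes 94, 77, 64 bp.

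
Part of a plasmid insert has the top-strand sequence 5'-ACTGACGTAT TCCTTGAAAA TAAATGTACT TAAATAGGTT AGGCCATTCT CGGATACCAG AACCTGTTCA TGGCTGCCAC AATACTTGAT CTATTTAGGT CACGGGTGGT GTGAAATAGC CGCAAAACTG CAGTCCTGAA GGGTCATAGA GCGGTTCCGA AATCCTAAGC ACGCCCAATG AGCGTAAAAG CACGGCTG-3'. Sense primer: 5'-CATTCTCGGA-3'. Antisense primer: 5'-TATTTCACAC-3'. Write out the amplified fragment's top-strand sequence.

5'-CATTCTCGGATACCAGAACCTGTTCATGGCTGCCACAATACTTGATCTATTTAGGTCACGGGTGGTGTGAAATA-3'

Scanning the template, CATTCTCGGA occurs at positions 45–54; this primer anneals to the bottom strand there with its 3' end pointing downstream.
The reverse primer's reverse complement is GTGTGAAATA, which matches the template at positions 109–118.
The product is the template from position 45 through 118 (74 bp).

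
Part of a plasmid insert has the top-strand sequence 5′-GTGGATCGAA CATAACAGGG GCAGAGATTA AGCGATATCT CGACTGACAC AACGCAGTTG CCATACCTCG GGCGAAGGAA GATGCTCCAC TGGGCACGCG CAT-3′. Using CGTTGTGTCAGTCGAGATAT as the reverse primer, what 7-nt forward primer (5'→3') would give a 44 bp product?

The reverse primer's reverse complement ATATCTCGACTGACACAACG matches the template at positions 35–54, so the product ends at position 54.
A 44 bp product then starts at position 54 − 44 + 1 = 11.
The forward primer is identical to the top strand there: CATAACA.

5'-CATAACA-3'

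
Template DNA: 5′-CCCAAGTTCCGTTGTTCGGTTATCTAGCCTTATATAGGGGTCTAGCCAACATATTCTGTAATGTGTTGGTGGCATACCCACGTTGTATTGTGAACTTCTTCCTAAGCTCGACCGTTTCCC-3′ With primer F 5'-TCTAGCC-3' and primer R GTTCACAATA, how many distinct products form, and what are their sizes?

Two products: 73 bp, 55 bp

The forward primer TCTAGCC matches the top strand at positions 23–29, 41–47.
The reverse primer's reverse complement is TATTGTGAAC, matching at positions 86–95.
Each forward site pairs with the reverse site to give a product ending at position 95: sizes 73, 55 bp.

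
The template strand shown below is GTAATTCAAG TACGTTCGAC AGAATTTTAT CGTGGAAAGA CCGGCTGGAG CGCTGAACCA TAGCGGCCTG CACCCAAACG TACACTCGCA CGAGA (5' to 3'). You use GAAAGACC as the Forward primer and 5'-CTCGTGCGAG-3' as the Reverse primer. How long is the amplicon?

Scanning the template, GAAAGACC occurs at positions 35–42; this primer anneals to the bottom strand there with its 3' end pointing downstream.
The reverse primer's reverse complement is CTCGCACGAG, which matches the template at positions 85–94.
Amplicon spans positions 35–94: 60 bp.

60 bp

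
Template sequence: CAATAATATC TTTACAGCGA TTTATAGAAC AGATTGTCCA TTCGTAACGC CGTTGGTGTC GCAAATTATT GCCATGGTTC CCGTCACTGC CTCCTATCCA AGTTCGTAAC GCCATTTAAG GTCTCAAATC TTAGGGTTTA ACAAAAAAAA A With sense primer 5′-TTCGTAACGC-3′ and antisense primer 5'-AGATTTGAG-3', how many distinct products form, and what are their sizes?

Two products: 91 bp, 29 bp

The forward primer TTCGTAACGC matches the top strand at positions 41–50, 103–112.
The reverse primer's reverse complement is CTCAAATCT, matching at positions 123–131.
Each forward site pairs with the reverse site to give a product ending at position 131: sizes 91, 29 bp.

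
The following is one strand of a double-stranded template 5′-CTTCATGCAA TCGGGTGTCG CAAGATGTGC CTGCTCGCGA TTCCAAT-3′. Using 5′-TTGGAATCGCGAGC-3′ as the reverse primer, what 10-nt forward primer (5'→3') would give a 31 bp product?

The reverse primer's reverse complement GCTCGCGATTCCAA matches the template at positions 33–46, so the product ends at position 46.
A 31 bp product then starts at position 46 − 31 + 1 = 16.
The forward primer is identical to the top strand there: TGTCGCAAGA.

5'-TGTCGCAAGA-3'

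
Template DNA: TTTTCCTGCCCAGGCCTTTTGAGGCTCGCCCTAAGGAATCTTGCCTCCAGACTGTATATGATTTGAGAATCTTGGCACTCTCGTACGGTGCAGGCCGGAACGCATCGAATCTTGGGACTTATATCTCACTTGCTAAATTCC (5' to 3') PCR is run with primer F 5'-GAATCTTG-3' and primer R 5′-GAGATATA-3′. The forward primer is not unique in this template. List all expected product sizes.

The forward primer GAATCTTG matches the top strand at positions 36–43, 67–74, 107–114.
The reverse primer's reverse complement is TATATCTC, matching at positions 120–127.
Each forward site pairs with the reverse site to give a product ending at position 127: sizes 92, 61, 21 bp.

92 bp, 61 bp, 21 bp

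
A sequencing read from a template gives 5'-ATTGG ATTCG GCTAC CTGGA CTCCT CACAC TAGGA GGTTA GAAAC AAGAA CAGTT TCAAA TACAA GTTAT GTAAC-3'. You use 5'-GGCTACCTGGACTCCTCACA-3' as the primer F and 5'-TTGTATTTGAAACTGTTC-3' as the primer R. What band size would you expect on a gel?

Scanning the template, GGCTACCTGGACTCCTCACA occurs at positions 10–29; this primer anneals to the bottom strand there with its 3' end pointing downstream.
The reverse primer's reverse complement is GAACAGTTTCAAATACAA, which matches the template at positions 48–65.
Product length = (reverse-primer end) − (forward-primer start) + 1 = 65 − 10 + 1 = 56 bp.

56 bp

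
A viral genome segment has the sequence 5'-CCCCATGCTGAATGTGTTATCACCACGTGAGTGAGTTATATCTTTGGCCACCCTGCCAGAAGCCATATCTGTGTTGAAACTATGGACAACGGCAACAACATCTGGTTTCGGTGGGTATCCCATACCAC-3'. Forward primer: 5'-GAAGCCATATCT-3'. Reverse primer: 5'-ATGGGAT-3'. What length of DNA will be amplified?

65 bp

Forward primer GAAGCCATATCT is found on the top strand at positions 59–70.
Reverse complement of the reverse primer: ATCCCAT. This occurs on the top strand at positions 117–123.
Product length = (reverse-primer end) − (forward-primer start) + 1 = 123 − 59 + 1 = 65 bp.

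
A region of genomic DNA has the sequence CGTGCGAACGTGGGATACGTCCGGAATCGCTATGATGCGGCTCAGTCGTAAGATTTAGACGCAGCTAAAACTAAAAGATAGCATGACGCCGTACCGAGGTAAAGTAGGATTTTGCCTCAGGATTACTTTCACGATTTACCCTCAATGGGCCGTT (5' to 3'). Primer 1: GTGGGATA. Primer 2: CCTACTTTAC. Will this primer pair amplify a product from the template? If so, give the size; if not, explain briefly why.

Yes — a 99 bp product.

Primer 1 (GTGGGATA) matches the top strand at positions 10–17; it acts as a forward primer.
Primer 2's reverse complement is GTAAAGTAGG, matching the top strand at positions 99–108; it acts as a reverse primer.
The 3' ends face each other across positions 10–108, giving a 99 bp product.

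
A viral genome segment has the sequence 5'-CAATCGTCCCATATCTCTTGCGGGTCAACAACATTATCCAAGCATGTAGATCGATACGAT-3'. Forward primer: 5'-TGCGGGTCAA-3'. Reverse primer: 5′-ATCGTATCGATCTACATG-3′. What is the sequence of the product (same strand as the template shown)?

5'-TGCGGGTCAACAACATTATCCAAGCATGTAGATCGATACGAT-3'

Forward primer TGCGGGTCAA is found on the top strand at positions 19–28.
The reverse primer's reverse complement is CATGTAGATCGATACGAT, which matches the template at positions 43–60.
The product is the template from position 19 through 60 (42 bp).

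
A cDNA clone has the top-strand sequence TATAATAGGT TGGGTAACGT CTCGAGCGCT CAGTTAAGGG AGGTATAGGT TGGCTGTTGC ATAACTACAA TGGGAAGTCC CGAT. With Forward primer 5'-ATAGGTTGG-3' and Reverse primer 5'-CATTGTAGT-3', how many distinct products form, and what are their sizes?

The forward primer ATAGGTTGG matches the top strand at positions 5–13, 45–53.
The reverse primer's reverse complement is ACTACAATG, matching at positions 64–72.
Each forward site pairs with the reverse site to give a product ending at position 72: sizes 68, 28 bp.

Two products: 68 bp, 28 bp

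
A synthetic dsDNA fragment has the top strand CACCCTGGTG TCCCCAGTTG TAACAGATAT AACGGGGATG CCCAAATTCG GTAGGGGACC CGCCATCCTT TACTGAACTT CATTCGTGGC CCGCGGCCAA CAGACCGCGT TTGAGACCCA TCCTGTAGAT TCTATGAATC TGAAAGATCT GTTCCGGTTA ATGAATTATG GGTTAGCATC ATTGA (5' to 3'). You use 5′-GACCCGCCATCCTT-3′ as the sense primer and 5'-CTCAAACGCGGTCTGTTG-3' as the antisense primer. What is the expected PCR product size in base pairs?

59 bp

Forward primer GACCCGCCATCCTT is found on the top strand at positions 57–70.
Reverse complement of the reverse primer: CAACAGACCGCGTTTGAG. This occurs on the top strand at positions 98–115.
Product length = (reverse-primer end) − (forward-primer start) + 1 = 115 − 57 + 1 = 59 bp.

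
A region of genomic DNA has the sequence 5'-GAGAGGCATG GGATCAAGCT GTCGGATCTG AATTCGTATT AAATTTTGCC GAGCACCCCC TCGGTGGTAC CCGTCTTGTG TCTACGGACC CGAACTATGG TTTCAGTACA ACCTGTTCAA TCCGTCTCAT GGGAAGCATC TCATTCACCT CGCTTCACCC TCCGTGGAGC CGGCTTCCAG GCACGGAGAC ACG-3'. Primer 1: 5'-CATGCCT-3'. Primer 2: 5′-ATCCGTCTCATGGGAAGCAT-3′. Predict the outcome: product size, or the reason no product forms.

No product — the primers' 3' ends point away from each other.

Primer 1 (CATGCCT) has reverse complement AGGCATG, which matches the top strand at positions 4–10; primer 1 anneals to the top strand there with its 3' end pointing upstream toward position 4.
Primer 2 (ATCCGTCTCATGGGAAGCAT) matches the top strand directly at positions 120–139; it anneals to the bottom strand with its 3' end pointing downstream toward position 139.
The 3' ends diverge (primer 1 extends toward position 1, primer 2 toward position 193), so the primers never converge on a shared product.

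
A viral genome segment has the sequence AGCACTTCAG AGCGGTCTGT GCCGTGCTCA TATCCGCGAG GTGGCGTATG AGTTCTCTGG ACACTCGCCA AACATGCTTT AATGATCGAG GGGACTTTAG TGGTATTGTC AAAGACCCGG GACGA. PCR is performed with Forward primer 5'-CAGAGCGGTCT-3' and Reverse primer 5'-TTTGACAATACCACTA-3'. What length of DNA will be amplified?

106 bp

Scanning the template, CAGAGCGGTCT occurs at positions 8–18; this primer anneals to the bottom strand there with its 3' end pointing downstream.
The reverse primer's reverse complement is TAGTGGTATTGTCAAA, which matches the template at positions 98–113.
Amplicon spans positions 8–113: 106 bp.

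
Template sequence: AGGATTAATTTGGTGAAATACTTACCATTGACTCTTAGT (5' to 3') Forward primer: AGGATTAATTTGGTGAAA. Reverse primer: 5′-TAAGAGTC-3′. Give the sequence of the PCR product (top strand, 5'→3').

5'-AGGATTAATTTGGTGAAATACTTACCATTGACTCTTA-3'

The forward primer matches the template at positions 1–18.
Taking the reverse complement of TAAGAGTC gives GACTCTTA, found at positions 30–37 on the template; the primer anneals here to the top strand with its 3' end pointing upstream.
The product is the template from position 1 through 37 (37 bp).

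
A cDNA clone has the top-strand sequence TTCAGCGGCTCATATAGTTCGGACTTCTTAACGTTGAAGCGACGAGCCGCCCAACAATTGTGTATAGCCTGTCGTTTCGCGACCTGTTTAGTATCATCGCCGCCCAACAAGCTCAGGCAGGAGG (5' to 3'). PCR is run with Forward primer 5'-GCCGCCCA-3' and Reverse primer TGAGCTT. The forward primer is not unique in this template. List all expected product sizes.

The forward primer GCCGCCCA matches the top strand at positions 46–53, 99–106.
The reverse primer's reverse complement is AAGCTCA, matching at positions 109–115.
Each forward site pairs with the reverse site to give a product ending at position 115: sizes 70, 17 bp.

70 bp, 17 bp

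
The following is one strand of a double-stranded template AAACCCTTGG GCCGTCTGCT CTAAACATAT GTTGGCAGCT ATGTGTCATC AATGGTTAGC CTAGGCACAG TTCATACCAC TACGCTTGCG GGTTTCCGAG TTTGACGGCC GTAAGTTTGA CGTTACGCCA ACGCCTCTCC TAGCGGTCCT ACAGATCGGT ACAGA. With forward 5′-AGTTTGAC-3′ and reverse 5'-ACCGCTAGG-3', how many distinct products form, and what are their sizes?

Two products: 49 bp, 34 bp

The forward primer AGTTTGAC matches the top strand at positions 99–106, 114–121.
The reverse primer's reverse complement is CCTAGCGGT, matching at positions 139–147.
Each forward site pairs with the reverse site to give a product ending at position 147: sizes 49, 34 bp.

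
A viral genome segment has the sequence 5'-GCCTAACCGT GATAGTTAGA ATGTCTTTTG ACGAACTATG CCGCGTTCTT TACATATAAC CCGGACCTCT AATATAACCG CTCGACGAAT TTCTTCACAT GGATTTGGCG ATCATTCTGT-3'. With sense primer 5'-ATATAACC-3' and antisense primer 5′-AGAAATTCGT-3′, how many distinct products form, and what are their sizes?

Two products: 41 bp, 23 bp

The forward primer ATATAACC matches the top strand at positions 54–61, 72–79.
The reverse primer's reverse complement is ACGAATTTCT, matching at positions 85–94.
Each forward site pairs with the reverse site to give a product ending at position 94: sizes 41, 23 bp.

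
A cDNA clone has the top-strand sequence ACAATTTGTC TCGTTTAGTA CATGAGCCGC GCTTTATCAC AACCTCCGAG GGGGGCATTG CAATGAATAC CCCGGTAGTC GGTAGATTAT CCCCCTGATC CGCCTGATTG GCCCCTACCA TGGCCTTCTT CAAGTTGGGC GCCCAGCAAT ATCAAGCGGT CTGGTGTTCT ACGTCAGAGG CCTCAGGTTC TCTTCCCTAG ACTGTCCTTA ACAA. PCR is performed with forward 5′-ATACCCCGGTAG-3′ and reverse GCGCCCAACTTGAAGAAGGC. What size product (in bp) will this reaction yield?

The forward primer matches the template at positions 67–78.
Taking the reverse complement of GCGCCCAACTTGAAGAAGGC gives GCCTTCTTCAAGTTGGGCGC, found at positions 123–142 on the template; the primer anneals here to the top strand with its 3' end pointing upstream.
Product length = (reverse-primer end) − (forward-primer start) + 1 = 142 − 67 + 1 = 76 bp.

76 bp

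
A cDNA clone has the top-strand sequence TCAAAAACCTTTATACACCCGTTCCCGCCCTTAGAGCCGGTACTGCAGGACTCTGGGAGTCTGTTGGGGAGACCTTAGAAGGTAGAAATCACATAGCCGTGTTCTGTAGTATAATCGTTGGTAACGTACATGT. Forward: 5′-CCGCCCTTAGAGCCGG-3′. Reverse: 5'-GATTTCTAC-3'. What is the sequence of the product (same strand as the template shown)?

5'-CCGCCCTTAGAGCCGGTACTGCAGGACTCTGGGAGTCTGTTGGGGAGACCTTAGAAGGTAGAAATC-3'

The forward primer matches the template at positions 25–40.
Reverse complement of the reverse primer: GTAGAAATC. This occurs on the top strand at positions 82–90.
The product is the template from position 25 through 90 (66 bp).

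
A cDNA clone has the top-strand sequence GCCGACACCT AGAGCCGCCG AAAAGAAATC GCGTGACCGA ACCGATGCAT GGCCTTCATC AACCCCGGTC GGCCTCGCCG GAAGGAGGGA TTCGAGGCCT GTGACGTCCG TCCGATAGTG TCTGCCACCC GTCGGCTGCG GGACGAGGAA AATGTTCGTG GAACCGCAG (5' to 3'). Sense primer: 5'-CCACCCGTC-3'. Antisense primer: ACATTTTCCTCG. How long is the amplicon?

31 bp

Scanning the template, CCACCCGTC occurs at positions 125–133; this primer anneals to the bottom strand there with its 3' end pointing downstream.
Taking the reverse complement of ACATTTTCCTCG gives CGAGGAAAATGT, found at positions 144–155 on the template; the primer anneals here to the top strand with its 3' end pointing upstream.
The product runs from position 125 to position 155, so its length is 155 − 125 + 1 = 31 bp.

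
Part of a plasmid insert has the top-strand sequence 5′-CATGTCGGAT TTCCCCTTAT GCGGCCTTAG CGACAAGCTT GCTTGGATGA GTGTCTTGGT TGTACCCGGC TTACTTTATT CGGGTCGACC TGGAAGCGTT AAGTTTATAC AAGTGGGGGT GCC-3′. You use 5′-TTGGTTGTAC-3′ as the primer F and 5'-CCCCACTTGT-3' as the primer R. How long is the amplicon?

63 bp

The forward primer matches the template at positions 56–65.
The reverse primer's reverse complement is ACAAGTGGGG, which matches the template at positions 109–118.
Product length = (reverse-primer end) − (forward-primer start) + 1 = 118 − 56 + 1 = 63 bp.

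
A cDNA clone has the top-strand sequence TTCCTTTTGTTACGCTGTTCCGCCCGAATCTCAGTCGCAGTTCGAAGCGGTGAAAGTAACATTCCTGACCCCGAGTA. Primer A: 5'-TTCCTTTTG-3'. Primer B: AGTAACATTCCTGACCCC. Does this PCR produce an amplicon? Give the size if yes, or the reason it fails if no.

No product — both primers anneal to the same strand and extend in the same direction.

Primer A (TTCCTTTTG) matches the top strand at positions 1–9 (3' end points downstream).
Primer B (AGTAACATTCCTGACCCC) also matches the top strand directly, at positions 55–72 — its reverse complement GGGGTCAGGAATGTTACT is not present.
Both primers anneal to the bottom strand with 3' ends pointing the same way, so neither can prime synthesis back toward the other.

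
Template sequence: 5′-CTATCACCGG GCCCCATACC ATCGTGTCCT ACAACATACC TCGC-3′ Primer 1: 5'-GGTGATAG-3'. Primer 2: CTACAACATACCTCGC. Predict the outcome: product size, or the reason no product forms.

Primer 1 (GGTGATAG) has reverse complement CTATCACC, which matches the top strand at positions 1–8; primer 1 anneals to the top strand there with its 3' end pointing upstream toward position 1.
Primer 2 (CTACAACATACCTCGC) matches the top strand directly at positions 29–44; it anneals to the bottom strand with its 3' end pointing downstream toward position 44.
The 3' ends diverge (primer 1 extends toward position 1, primer 2 toward position 44), so the primers never converge on a shared product.

No product — the primers' 3' ends point away from each other.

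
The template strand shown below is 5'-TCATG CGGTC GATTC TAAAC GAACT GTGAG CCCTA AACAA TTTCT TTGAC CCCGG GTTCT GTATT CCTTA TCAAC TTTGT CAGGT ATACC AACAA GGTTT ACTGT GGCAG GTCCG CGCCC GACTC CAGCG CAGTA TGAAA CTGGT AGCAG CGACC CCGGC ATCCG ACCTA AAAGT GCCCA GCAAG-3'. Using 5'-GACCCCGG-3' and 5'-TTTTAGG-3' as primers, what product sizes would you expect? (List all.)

126 bp, 22 bp

The forward primer GACCCCGG matches the top strand at positions 48–55, 152–159.
The reverse primer's reverse complement is CCTAAAA, matching at positions 167–173.
Each forward site pairs with the reverse site to give a product ending at position 173: sizes 126, 22 bp.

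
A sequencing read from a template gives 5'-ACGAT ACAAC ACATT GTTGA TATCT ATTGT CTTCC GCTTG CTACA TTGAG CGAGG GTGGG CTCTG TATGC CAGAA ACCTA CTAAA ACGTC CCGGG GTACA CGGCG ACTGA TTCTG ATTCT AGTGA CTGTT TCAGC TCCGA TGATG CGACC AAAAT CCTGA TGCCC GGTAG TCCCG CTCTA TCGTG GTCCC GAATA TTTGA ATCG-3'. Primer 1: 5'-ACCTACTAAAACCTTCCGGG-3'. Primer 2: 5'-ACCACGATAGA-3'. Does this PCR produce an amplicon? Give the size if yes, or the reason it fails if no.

No product — primer 1 has no binding site in the template.

Primer 1 (ACCTACTAAAACCTTCCGGG) does not match the top strand, and its reverse complement CCCGGAAGGTTTTAGTAGGT does not match either.
With no annealing site for primer 1, no amplification occurs.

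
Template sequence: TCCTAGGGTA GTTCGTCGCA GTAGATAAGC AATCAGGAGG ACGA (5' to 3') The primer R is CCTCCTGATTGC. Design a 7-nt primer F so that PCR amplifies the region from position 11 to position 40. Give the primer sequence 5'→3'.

The reverse primer's reverse complement GCAATCAGGAGG matches the template at positions 29–40; the product starts at position 11.
The forward primer is identical to the top strand over positions 11–17: GTTCGTC.

5'-GTTCGTC-3'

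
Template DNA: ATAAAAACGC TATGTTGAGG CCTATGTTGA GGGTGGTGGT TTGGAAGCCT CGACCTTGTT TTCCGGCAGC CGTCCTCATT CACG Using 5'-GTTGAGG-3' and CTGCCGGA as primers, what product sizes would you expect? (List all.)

The forward primer GTTGAGG matches the top strand at positions 14–20, 26–32.
The reverse primer's reverse complement is TCCGGCAG, matching at positions 62–69.
Each forward site pairs with the reverse site to give a product ending at position 69: sizes 56, 44 bp.

56 bp, 44 bp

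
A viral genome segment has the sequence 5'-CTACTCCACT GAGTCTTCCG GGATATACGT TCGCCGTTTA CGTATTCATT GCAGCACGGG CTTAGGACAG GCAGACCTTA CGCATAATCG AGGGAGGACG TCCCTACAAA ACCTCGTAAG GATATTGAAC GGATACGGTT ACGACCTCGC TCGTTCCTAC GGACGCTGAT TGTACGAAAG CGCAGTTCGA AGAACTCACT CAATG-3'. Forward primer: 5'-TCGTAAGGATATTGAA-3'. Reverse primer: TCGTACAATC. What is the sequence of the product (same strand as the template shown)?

The forward primer matches the template at positions 114–129.
Reverse complement of the reverse primer: GATTGTACGA. This occurs on the top strand at positions 168–177.
The product is the template from position 114 through 177 (64 bp).

5'-TCGTAAGGATATTGAACGGATACGGTTACGACCTCGCTCGTTCCTACGGACGCTGATTGTACGA-3'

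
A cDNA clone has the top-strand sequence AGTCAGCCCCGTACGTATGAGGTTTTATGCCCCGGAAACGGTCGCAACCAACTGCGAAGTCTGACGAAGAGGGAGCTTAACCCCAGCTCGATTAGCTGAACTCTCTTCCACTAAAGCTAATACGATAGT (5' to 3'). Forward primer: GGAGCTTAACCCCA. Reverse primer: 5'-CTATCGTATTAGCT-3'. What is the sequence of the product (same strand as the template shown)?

The forward primer matches the template at positions 72–85.
Reverse complement of the reverse primer: AGCTAATACGATAG. This occurs on the top strand at positions 115–128.
The product is the template from position 72 through 128 (57 bp).

5'-GGAGCTTAACCCCAGCTCGATTAGCTGAACTCTCTTCCACTAAAGCTAATACGATAG-3'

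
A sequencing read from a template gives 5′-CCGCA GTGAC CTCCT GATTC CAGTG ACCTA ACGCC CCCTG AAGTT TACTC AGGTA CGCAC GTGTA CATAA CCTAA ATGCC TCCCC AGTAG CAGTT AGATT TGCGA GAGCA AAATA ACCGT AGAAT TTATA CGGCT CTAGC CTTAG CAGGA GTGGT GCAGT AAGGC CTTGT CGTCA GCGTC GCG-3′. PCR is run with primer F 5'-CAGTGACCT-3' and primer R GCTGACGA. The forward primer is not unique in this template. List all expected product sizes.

The forward primer CAGTGACCT matches the top strand at positions 4–12, 21–29.
The reverse primer's reverse complement is TCGTCAGC, matching at positions 170–177.
Each forward site pairs with the reverse site to give a product ending at position 177: sizes 174, 157 bp.

174 bp, 157 bp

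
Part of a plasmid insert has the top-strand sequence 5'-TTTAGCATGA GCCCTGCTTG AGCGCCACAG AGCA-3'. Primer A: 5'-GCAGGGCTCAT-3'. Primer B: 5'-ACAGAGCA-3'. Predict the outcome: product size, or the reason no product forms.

No product — the primers' 3' ends point away from each other.

Primer A (GCAGGGCTCAT) has reverse complement ATGAGCCCTGC, which matches the top strand at positions 7–17; primer A anneals to the top strand there with its 3' end pointing upstream toward position 7.
Primer B (ACAGAGCA) matches the top strand directly at positions 27–34; it anneals to the bottom strand with its 3' end pointing downstream toward position 34.
The 3' ends diverge (primer A extends toward position 1, primer B toward position 34), so the primers never converge on a shared product.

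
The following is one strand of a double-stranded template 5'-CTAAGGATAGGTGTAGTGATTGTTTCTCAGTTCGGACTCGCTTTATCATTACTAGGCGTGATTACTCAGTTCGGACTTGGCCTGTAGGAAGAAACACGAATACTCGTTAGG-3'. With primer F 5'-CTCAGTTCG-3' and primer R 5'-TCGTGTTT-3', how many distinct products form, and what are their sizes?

The forward primer CTCAGTTCG matches the top strand at positions 26–34, 65–73.
The reverse primer's reverse complement is AAACACGA, matching at positions 92–99.
Each forward site pairs with the reverse site to give a product ending at position 99: sizes 74, 35 bp.

Two products: 74 bp, 35 bp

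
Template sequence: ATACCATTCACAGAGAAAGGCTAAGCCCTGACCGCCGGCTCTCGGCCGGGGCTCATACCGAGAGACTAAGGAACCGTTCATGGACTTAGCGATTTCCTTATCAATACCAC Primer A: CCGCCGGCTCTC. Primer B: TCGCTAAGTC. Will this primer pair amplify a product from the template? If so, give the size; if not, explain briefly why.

Primer A (CCGCCGGCTCTC) matches the top strand at positions 32–43; it acts as a forward primer.
Primer B's reverse complement is GACTTAGCGA, matching the top strand at positions 83–92; it acts as a reverse primer.
The 3' ends face each other across positions 32–92, giving a 61 bp product.

Yes — a 61 bp product.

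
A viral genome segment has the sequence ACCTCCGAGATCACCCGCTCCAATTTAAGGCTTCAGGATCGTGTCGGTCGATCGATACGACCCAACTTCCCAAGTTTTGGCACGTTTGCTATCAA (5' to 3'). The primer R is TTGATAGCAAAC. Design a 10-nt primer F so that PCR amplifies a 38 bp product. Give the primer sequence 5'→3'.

5'-CGACCCAACT-3'

The reverse primer's reverse complement GTTTGCTATCAA matches the template at positions 84–95, so the product ends at position 95.
A 38 bp product then starts at position 95 − 38 + 1 = 58.
The forward primer is identical to the top strand there: CGACCCAACT.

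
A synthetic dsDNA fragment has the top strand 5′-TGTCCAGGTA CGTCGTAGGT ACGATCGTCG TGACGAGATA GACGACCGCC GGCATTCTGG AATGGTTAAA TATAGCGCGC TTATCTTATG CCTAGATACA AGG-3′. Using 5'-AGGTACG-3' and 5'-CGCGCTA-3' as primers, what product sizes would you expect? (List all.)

74 bp, 63 bp

The forward primer AGGTACG matches the top strand at positions 6–12, 17–23.
The reverse primer's reverse complement is TAGCGCG, matching at positions 73–79.
Each forward site pairs with the reverse site to give a product ending at position 79: sizes 74, 63 bp.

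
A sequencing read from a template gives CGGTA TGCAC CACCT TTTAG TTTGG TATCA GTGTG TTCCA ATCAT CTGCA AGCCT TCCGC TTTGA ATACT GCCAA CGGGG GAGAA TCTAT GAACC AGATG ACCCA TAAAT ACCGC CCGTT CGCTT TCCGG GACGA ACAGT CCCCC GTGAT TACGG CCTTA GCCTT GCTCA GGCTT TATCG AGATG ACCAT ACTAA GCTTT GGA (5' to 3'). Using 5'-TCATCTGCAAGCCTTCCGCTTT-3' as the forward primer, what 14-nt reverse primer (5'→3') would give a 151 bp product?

5'-GTATGGTCATCTCG-3'

The forward primer binds at positions 42–63, so a 151 bp product ends at position 42 + 151 − 1 = 192.
The reverse primer anneals to the top strand over positions 179–192, i.e. to CGAGATGACCATAC.
Its sequence written 5'→3' is the reverse complement: GTATGGTCATCTCG.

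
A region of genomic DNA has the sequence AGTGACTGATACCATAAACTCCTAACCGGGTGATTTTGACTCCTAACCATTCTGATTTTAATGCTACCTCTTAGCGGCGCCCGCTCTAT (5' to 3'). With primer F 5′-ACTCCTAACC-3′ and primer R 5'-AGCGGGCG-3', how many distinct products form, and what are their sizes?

Two products: 68 bp, 47 bp

The forward primer ACTCCTAACC matches the top strand at positions 18–27, 39–48.
The reverse primer's reverse complement is CGCCCGCT, matching at positions 78–85.
Each forward site pairs with the reverse site to give a product ending at position 85: sizes 68, 47 bp.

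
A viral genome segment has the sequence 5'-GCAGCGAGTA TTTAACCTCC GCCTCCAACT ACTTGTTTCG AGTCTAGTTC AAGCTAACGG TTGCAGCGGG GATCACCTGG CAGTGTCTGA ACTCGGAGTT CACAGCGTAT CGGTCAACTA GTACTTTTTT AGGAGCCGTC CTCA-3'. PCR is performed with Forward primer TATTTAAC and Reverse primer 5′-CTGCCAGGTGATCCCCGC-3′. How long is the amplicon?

75 bp

Forward primer TATTTAAC is found on the top strand at positions 9–16.
The reverse primer's reverse complement is GCGGGGATCACCTGGCAG, which matches the template at positions 66–83.
Amplicon spans positions 9–83: 75 bp.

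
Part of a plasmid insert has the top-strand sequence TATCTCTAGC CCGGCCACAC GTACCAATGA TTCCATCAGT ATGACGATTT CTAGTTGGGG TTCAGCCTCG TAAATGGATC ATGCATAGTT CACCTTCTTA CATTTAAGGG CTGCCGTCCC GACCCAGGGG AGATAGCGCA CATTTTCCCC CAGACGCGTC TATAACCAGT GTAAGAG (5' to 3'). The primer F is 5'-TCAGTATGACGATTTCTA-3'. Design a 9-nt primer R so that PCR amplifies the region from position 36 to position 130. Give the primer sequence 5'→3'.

5'-CCCCTGGGT-3'

The product's 3' end on the top strand is position 130.
The reverse primer anneals to the top strand over positions 122–130, i.e. to ACCCAGGGG.
Its sequence written 5'→3' is the reverse complement: CCCCTGGGT.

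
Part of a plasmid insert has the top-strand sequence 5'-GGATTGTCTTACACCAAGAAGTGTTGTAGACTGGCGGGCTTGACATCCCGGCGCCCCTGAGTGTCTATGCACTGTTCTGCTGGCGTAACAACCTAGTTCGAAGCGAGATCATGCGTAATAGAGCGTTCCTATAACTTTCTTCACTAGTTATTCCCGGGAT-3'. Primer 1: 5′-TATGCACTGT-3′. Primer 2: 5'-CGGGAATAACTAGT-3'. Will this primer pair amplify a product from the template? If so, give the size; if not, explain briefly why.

Primer 1 (TATGCACTGT) matches the top strand at positions 66–75; it acts as a forward primer.
Primer 2's reverse complement is ACTAGTTATTCCCG, matching the top strand at positions 143–156; it acts as a reverse primer.
The 3' ends face each other across positions 66–156, giving a 91 bp product.

Yes — a 91 bp product.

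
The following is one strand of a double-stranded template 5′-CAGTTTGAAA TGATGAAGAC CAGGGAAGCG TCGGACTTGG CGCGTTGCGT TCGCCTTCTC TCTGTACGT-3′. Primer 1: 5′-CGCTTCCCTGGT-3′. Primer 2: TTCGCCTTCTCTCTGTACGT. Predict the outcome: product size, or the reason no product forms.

Primer 1 (CGCTTCCCTGGT) has reverse complement ACCAGGGAAGCG, which matches the top strand at positions 19–30; primer 1 anneals to the top strand there with its 3' end pointing upstream toward position 19.
Primer 2 (TTCGCCTTCTCTCTGTACGT) matches the top strand directly at positions 50–69; it anneals to the bottom strand with its 3' end pointing downstream toward position 69.
The 3' ends diverge (primer 1 extends toward position 1, primer 2 toward position 69), so the primers never converge on a shared product.

No product — the primers' 3' ends point away from each other.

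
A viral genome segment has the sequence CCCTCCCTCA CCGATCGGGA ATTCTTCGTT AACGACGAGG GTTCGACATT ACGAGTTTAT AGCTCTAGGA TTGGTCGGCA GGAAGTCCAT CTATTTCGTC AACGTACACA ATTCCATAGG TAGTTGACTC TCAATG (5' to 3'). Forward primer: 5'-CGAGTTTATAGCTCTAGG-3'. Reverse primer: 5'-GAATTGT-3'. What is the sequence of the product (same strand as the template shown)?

Forward primer CGAGTTTATAGCTCTAGG is found on the top strand at positions 52–69.
The reverse primer's reverse complement is ACAATTC, which matches the template at positions 108–114.
The product is the template from position 52 through 114 (63 bp).

5'-CGAGTTTATAGCTCTAGGATTGGTCGGCAGGAAGTCCATCTATTTCGTCAACGTACACAATTC-3'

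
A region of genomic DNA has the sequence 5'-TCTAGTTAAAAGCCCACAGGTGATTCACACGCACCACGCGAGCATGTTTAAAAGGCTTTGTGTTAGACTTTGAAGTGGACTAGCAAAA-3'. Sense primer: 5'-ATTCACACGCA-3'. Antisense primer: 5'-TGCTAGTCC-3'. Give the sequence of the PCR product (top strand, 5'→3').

5'-ATTCACACGCACCACGCGAGCATGTTTAAAAGGCTTTGTGTTAGACTTTGAAGTGGACTAGCA-3'

The forward primer matches the template at positions 23–33.
Reverse complement of the reverse primer: GGACTAGCA. This occurs on the top strand at positions 77–85.
The product is the template from position 23 through 85 (63 bp).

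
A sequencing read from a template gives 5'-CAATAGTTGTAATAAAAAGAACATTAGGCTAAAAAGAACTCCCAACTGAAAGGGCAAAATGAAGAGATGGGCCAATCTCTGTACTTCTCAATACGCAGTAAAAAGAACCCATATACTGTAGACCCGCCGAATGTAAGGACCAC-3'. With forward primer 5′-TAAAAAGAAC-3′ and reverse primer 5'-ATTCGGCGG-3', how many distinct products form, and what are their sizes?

The forward primer TAAAAAGAAC matches the top strand at positions 13–22, 30–39, 99–108.
The reverse primer's reverse complement is CCGCCGAAT, matching at positions 124–132.
Each forward site pairs with the reverse site to give a product ending at position 132: sizes 120, 103, 34 bp.

Three products: 120 bp, 103 bp, 34 bp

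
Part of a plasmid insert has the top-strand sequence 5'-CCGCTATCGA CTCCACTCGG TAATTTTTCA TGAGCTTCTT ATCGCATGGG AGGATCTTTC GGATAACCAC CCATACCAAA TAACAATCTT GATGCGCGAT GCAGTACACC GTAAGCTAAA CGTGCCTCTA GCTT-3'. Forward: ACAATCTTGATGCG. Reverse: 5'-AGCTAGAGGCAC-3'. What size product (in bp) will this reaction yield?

51 bp

Forward primer ACAATCTTGATGCG is found on the top strand at positions 83–96.
Taking the reverse complement of AGCTAGAGGCAC gives GTGCCTCTAGCT, found at positions 122–133 on the template; the primer anneals here to the top strand with its 3' end pointing upstream.
Product length = (reverse-primer end) − (forward-primer start) + 1 = 133 − 83 + 1 = 51 bp.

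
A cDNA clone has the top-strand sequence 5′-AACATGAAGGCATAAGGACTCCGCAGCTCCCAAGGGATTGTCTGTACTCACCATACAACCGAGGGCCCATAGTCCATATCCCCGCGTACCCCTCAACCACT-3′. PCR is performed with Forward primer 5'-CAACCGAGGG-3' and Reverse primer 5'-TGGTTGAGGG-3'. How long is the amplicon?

Scanning the template, CAACCGAGGG occurs at positions 56–65; this primer anneals to the bottom strand there with its 3' end pointing downstream.
The reverse primer's reverse complement is CCCTCAACCA, which matches the template at positions 90–99.
Product length = (reverse-primer end) − (forward-primer start) + 1 = 99 − 56 + 1 = 44 bp.

44 bp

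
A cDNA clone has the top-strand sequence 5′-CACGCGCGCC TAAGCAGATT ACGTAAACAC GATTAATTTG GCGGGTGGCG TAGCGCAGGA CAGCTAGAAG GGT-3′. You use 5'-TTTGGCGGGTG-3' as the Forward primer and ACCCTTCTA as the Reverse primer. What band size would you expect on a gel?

The forward primer matches the template at positions 37–47.
The reverse primer's reverse complement is TAGAAGGGT, which matches the template at positions 65–73.
The product runs from position 37 to position 73, so its length is 73 − 37 + 1 = 37 bp.

37 bp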